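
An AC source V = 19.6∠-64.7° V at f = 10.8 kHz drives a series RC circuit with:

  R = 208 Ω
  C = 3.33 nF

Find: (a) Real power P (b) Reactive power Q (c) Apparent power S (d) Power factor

Step 1 — Angular frequency: ω = 2π·f = 2π·1.08e+04 = 6.786e+04 rad/s.
Step 2 — Component impedances:
  R: Z = R = 208 Ω
  C: Z = 1/(jωC) = -j/(ω·C) = 0 - j4425 Ω
Step 3 — Series combination: Z_total = R + C = 208 - j4425 Ω = 4430∠-87.3° Ω.
Step 4 — Source phasor: V = 19.6∠-64.7° V = 8.376 - j17.72 V.
Step 5 — Current: I = V / Z = 0.004084 + j0.001701 A = 0.004424∠22.6° A.
Step 6 — Complex power: S = V·I* = 0.004071 - j0.08662 VA.
Step 7 — Real power: P = Re(S) = 0.004071 W.
Step 8 — Reactive power: Q = Im(S) = -0.08662 VAR.
Step 9 — Apparent power: |S| = 0.08671 VA.
Step 10 — Power factor: PF = P/|S| = 0.04695 (leading).

(a) P = 0.004071 W  (b) Q = -0.08662 VAR  (c) S = 0.08671 VA  (d) PF = 0.04695 (leading)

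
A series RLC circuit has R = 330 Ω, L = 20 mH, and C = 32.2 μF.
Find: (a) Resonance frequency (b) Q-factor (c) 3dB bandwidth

Step 1 — Resonance: ω₀ = 1/√(LC) = 1/√(0.02·3.22e-05) = 1246 rad/s.
Step 2 — f₀ = ω₀/(2π) = 198.3 Hz.
Step 3 — Series Q: Q = ω₀L/R = 1246·0.02/330 = 0.07552.
Step 4 — Bandwidth: Δω = ω₀/Q = 1.65e+04 rad/s; BW = Δω/(2π) = 2626 Hz.

(a) f₀ = 198.3 Hz  (b) Q = 0.07552  (c) BW = 2626 Hz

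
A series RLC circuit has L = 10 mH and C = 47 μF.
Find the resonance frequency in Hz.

Step 1 — Resonance condition Im(Z)=0 gives ω₀ = 1/√(LC).
Step 2 — ω₀ = 1/√(0.01·4.7e-05) = 1459 rad/s.
Step 3 — f₀ = ω₀/(2π) = 232.2 Hz.

f₀ = 232.2 Hz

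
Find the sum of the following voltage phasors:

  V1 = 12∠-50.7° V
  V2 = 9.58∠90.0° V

Step 1 — Convert each phasor to rectangular form:
  V1 = 12·(cos(-50.7°) + j·sin(-50.7°)) = 7.601 - j9.286 V
  V2 = 9.58·(cos(90.0°) + j·sin(90.0°)) = 0 + j9.58 V
Step 2 — Sum components: V_total = 7.601 + j0.2939 V.
Step 3 — Convert to polar: |V_total| = 7.606 V, ∠V_total = 2.2°.

V_total = 7.606∠2.2° V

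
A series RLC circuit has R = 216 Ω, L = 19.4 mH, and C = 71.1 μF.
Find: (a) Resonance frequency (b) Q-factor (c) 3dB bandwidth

Step 1 — Resonance: ω₀ = 1/√(LC) = 1/√(0.0194·7.11e-05) = 851.5 rad/s.
Step 2 — f₀ = ω₀/(2π) = 135.5 Hz.
Step 3 — Series Q: Q = ω₀L/R = 851.5·0.0194/216 = 0.07647.
Step 4 — Bandwidth: Δω = ω₀/Q = 1.113e+04 rad/s; BW = Δω/(2π) = 1772 Hz.

(a) f₀ = 135.5 Hz  (b) Q = 0.07647  (c) BW = 1772 Hz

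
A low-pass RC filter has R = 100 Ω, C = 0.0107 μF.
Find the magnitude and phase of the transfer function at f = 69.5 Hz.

Step 1 — Angular frequency: ω = 2π·69.5 = 436.7 rad/s.
Step 2 — Transfer function: H(jω) = 1/(1 + jωRC).
Step 3 — Denominator: 1 + jωRC = 1 + j·436.7·100·1.07e-08 = 1 + j0.0004672.
Step 4 — H = 1 - j0.0004672.
Step 5 — Magnitude: |H| = 1 (-0.0 dB); phase: φ = -0.0°.

|H| = 1 (-0.0 dB), φ = -0.0°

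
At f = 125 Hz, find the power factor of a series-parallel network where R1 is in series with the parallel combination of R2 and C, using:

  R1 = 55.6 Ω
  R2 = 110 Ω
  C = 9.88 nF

Step 1 — Angular frequency: ω = 2π·f = 2π·125 = 785.4 rad/s.
Step 2 — Component impedances:
  R1: Z = R = 55.6 Ω
  R2: Z = R = 110 Ω
  C: Z = 1/(jωC) = -j/(ω·C) = 0 - j1.289e+05 Ω
Step 3 — Parallel branch: R2 || C = 1/(1/R2 + 1/C) = 110 - j0.09389 Ω.
Step 4 — Series with R1: Z_total = R1 + (R2 || C) = 165.6 - j0.09389 Ω = 165.6∠-0.0° Ω.
Step 5 — Power factor: PF = cos(φ) = Re(Z)/|Z| = 165.6/165.6 = 1.
Step 6 — Type: Im(Z) = -0.09389 ⇒ leading (phase φ = -0.0°).

PF = 1 (leading, φ = -0.0°)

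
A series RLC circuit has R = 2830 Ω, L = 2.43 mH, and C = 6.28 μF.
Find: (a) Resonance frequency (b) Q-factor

Step 1 — Resonance condition Im(Z)=0 gives ω₀ = 1/√(LC).
Step 2 — ω₀ = 1/√(0.00243·6.28e-06) = 8095 rad/s.
Step 3 — f₀ = ω₀/(2π) = 1288 Hz.
Step 4 — Series Q: Q = ω₀L/R = 8095·0.00243/2830 = 0.006951.

(a) f₀ = 1288 Hz  (b) Q = 0.006951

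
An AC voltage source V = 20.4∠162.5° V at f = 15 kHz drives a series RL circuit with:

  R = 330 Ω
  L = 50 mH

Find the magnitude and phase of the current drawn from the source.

Step 1 — Angular frequency: ω = 2π·f = 2π·1.5e+04 = 9.425e+04 rad/s.
Step 2 — Component impedances:
  R: Z = R = 330 Ω
  L: Z = jωL = j·9.425e+04·0.05 = 0 + j4712 Ω
Step 3 — Series combination: Z_total = R + L = 330 + j4712 Ω = 4724∠86.0° Ω.
Step 4 — Source phasor: V = 20.4∠162.5° V = -19.46 + j6.134 V.
Step 5 — Ohm's law: I = V / Z_total = (-19.46 + j6.134) / (330 + j4712) = 0.001008 + j0.004199 A.
Step 6 — Convert to polar: |I| = 0.004318 A, ∠I = 76.5°.

I = 0.004318∠76.5° A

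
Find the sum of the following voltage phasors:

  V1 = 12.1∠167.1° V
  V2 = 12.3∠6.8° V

Step 1 — Convert each phasor to rectangular form:
  V1 = 12.1·(cos(167.1°) + j·sin(167.1°)) = -11.79 + j2.701 V
  V2 = 12.3·(cos(6.8°) + j·sin(6.8°)) = 12.21 + j1.456 V
Step 2 — Sum components: V_total = 0.4189 + j4.158 V.
Step 3 — Convert to polar: |V_total| = 4.179 V, ∠V_total = 84.2°.

V_total = 4.179∠84.2° V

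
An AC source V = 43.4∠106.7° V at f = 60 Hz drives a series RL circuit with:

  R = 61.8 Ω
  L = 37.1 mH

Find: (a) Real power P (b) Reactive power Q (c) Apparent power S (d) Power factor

Step 1 — Angular frequency: ω = 2π·f = 2π·60 = 377 rad/s.
Step 2 — Component impedances:
  R: Z = R = 61.8 Ω
  L: Z = jωL = j·377·0.0371 = 0 + j13.99 Ω
Step 3 — Series combination: Z_total = R + L = 61.8 + j13.99 Ω = 63.36∠12.8° Ω.
Step 4 — Source phasor: V = 43.4∠106.7° V = -12.47 + j41.57 V.
Step 5 — Current: I = V / Z = -0.04716 + j0.6833 A = 0.6849∠93.9° A.
Step 6 — Complex power: S = V·I* = 28.99 + j6.562 VA.
Step 7 — Real power: P = Re(S) = 28.99 W.
Step 8 — Reactive power: Q = Im(S) = 6.562 VAR.
Step 9 — Apparent power: |S| = 29.73 VA.
Step 10 — Power factor: PF = P/|S| = 0.9753 (lagging).

(a) P = 28.99 W  (b) Q = 6.562 VAR  (c) S = 29.73 VA  (d) PF = 0.9753 (lagging)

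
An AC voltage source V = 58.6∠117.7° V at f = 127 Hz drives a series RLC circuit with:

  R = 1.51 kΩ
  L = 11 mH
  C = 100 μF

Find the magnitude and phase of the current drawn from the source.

Step 1 — Angular frequency: ω = 2π·f = 2π·127 = 798 rad/s.
Step 2 — Component impedances:
  R: Z = R = 1510 Ω
  L: Z = jωL = j·798·0.011 = 0 + j8.778 Ω
  C: Z = 1/(jωC) = -j/(ω·C) = 0 - j12.53 Ω
Step 3 — Series combination: Z_total = R + L + C = 1510 - j3.754 Ω = 1510∠-0.1° Ω.
Step 4 — Source phasor: V = 58.6∠117.7° V = -27.24 + j51.88 V.
Step 5 — Ohm's law: I = V / Z_total = (-27.24 + j51.88) / (1510 - j3.754) = -0.01812 + j0.03432 A.
Step 6 — Convert to polar: |I| = 0.03881 A, ∠I = 117.8°.

I = 0.03881∠117.8° A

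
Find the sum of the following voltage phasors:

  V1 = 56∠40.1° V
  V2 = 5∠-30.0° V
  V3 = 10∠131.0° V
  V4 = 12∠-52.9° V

Step 1 — Convert each phasor to rectangular form:
  V1 = 56·(cos(40.1°) + j·sin(40.1°)) = 42.84 + j36.07 V
  V2 = 5·(cos(-30.0°) + j·sin(-30.0°)) = 4.33 - j2.5 V
  V3 = 10·(cos(131.0°) + j·sin(131.0°)) = -6.561 + j7.547 V
  V4 = 12·(cos(-52.9°) + j·sin(-52.9°)) = 7.238 - j9.571 V
Step 2 — Sum components: V_total = 47.84 + j31.55 V.
Step 3 — Convert to polar: |V_total| = 57.31 V, ∠V_total = 33.4°.

V_total = 57.31∠33.4° V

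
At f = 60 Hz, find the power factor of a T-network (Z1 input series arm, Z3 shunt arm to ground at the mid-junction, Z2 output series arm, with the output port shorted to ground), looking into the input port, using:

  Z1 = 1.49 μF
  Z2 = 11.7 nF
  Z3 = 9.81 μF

Step 1 — Angular frequency: ω = 2π·f = 2π·60 = 377 rad/s.
Step 2 — Component impedances:
  Z1: Z = 1/(jωC) = -j/(ω·C) = 0 - j1780 Ω
  Z2: Z = 1/(jωC) = -j/(ω·C) = 0 - j2.267e+05 Ω
  Z3: Z = 1/(jωC) = -j/(ω·C) = 0 - j270.4 Ω
Step 3 — With the output port shorted to ground, the output series arm Z2 runs from the junction to ground; the shunt arm Z3 also runs from the junction to ground. They appear in parallel: Z3 || Z2 = 0 - j270.1 Ω.
Step 4 — Series with input arm Z1: Z_in = Z1 + (Z3 || Z2) = 0 - j2050 Ω = 2050∠-90.0° Ω.
Step 5 — Power factor: PF = cos(φ) = Re(Z)/|Z| = 0/2050 = 0.
Step 6 — Type: Im(Z) = -2050 ⇒ leading (phase φ = -90.0°).

PF = 0 (leading, φ = -90.0°)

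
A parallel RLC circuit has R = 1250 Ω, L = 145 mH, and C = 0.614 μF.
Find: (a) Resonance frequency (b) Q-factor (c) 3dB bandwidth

Step 1 — Resonance: ω₀ = 1/√(LC) = 1/√(0.145·6.14e-07) = 3351 rad/s.
Step 2 — f₀ = ω₀/(2π) = 533.4 Hz.
Step 3 — Parallel Q: Q = R/(ω₀L) = 1250/(3351·0.145) = 2.572.
Step 4 — Bandwidth: Δω = ω₀/Q = 1303 rad/s; BW = Δω/(2π) = 207.4 Hz.

(a) f₀ = 533.4 Hz  (b) Q = 2.572  (c) BW = 207.4 Hz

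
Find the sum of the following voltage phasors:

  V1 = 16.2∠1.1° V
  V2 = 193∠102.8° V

Step 1 — Convert each phasor to rectangular form:
  V1 = 16.2·(cos(1.1°) + j·sin(1.1°)) = 16.2 + j0.311 V
  V2 = 193·(cos(102.8°) + j·sin(102.8°)) = -42.76 + j188.2 V
Step 2 — Sum components: V_total = -26.56 + j188.5 V.
Step 3 — Convert to polar: |V_total| = 190.4 V, ∠V_total = 98.0°.

V_total = 190.4∠98.0° V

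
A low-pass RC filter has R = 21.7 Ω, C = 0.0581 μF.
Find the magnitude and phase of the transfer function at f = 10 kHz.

Step 1 — Angular frequency: ω = 2π·1e+04 = 6.283e+04 rad/s.
Step 2 — Transfer function: H(jω) = 1/(1 + jωRC).
Step 3 — Denominator: 1 + jωRC = 1 + j·6.283e+04·21.7·5.81e-08 = 1 + j0.07922.
Step 4 — H = 0.9938 - j0.07872.
Step 5 — Magnitude: |H| = 0.9969 (-0.0 dB); phase: φ = -4.5°.

|H| = 0.9969 (-0.0 dB), φ = -4.5°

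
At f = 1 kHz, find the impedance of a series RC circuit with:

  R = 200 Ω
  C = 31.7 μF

Step 1 — Angular frequency: ω = 2π·f = 2π·1000 = 6283 rad/s.
Step 2 — Component impedances:
  R: Z = R = 200 Ω
  C: Z = 1/(jωC) = -j/(ω·C) = 0 - j5.021 Ω
Step 3 — Series combination: Z_total = R + C = 200 - j5.021 Ω = 200.1∠-1.4° Ω.

Z = 200 - j5.021 Ω = 200.1∠-1.4° Ω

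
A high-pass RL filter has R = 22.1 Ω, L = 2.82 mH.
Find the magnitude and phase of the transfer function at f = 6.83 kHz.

Step 1 — Angular frequency: ω = 2π·6830 = 4.291e+04 rad/s.
Step 2 — Transfer function: H(jω) = jωL/(R + jωL).
Step 3 — Numerator jωL = j·121; denominator R + jωL = 22.1 + j121.
Step 4 — H = 0.9677 + j0.1767.
Step 5 — Magnitude: |H| = 0.9837 (-0.1 dB); phase: φ = 10.3°.

|H| = 0.9837 (-0.1 dB), φ = 10.3°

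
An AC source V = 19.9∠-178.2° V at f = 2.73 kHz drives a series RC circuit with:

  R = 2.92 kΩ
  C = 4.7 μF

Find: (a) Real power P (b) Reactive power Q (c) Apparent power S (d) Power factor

Step 1 — Angular frequency: ω = 2π·f = 2π·2730 = 1.715e+04 rad/s.
Step 2 — Component impedances:
  R: Z = R = 2920 Ω
  C: Z = 1/(jωC) = -j/(ω·C) = 0 - j12.4 Ω
Step 3 — Series combination: Z_total = R + C = 2920 - j12.4 Ω = 2920∠-0.2° Ω.
Step 4 — Source phasor: V = 19.9∠-178.2° V = -19.89 - j0.6251 V.
Step 5 — Current: I = V / Z = -0.006811 - j0.000243 A = 0.006815∠-178.0° A.
Step 6 — Complex power: S = V·I* = 0.1356 - j0.0005761 VA.
Step 7 — Real power: P = Re(S) = 0.1356 W.
Step 8 — Reactive power: Q = Im(S) = -0.0005761 VAR.
Step 9 — Apparent power: |S| = 0.1356 VA.
Step 10 — Power factor: PF = P/|S| = 1 (leading).

(a) P = 0.1356 W  (b) Q = -0.0005761 VAR  (c) S = 0.1356 VA  (d) PF = 1 (leading)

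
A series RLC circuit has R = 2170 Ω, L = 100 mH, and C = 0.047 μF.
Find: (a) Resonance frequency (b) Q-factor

Step 1 — Resonance condition Im(Z)=0 gives ω₀ = 1/√(LC).
Step 2 — ω₀ = 1/√(0.1·4.7e-08) = 1.459e+04 rad/s.
Step 3 — f₀ = ω₀/(2π) = 2322 Hz.
Step 4 — Series Q: Q = ω₀L/R = 1.459e+04·0.1/2170 = 0.6722.

(a) f₀ = 2322 Hz  (b) Q = 0.6722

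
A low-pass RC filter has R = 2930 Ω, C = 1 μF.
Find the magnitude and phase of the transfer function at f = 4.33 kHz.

Step 1 — Angular frequency: ω = 2π·4330 = 2.721e+04 rad/s.
Step 2 — Transfer function: H(jω) = 1/(1 + jωRC).
Step 3 — Denominator: 1 + jωRC = 1 + j·2.721e+04·2930·1e-06 = 1 + j79.71.
Step 4 — H = 0.0001573 - j0.01254.
Step 5 — Magnitude: |H| = 0.01254 (-38.0 dB); phase: φ = -89.3°.

|H| = 0.01254 (-38.0 dB), φ = -89.3°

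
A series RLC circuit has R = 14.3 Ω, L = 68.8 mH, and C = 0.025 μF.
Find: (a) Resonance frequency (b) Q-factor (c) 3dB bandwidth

Step 1 — Resonance: ω₀ = 1/√(LC) = 1/√(0.0688·2.5e-08) = 2.411e+04 rad/s.
Step 2 — f₀ = ω₀/(2π) = 3838 Hz.
Step 3 — Series Q: Q = ω₀L/R = 2.411e+04·0.0688/14.3 = 116.
Step 4 — Bandwidth: Δω = ω₀/Q = 207.8 rad/s; BW = Δω/(2π) = 33.08 Hz.

(a) f₀ = 3838 Hz  (b) Q = 116  (c) BW = 33.08 Hz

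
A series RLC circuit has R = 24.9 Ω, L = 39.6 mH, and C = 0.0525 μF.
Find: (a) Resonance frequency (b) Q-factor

Step 1 — Resonance condition Im(Z)=0 gives ω₀ = 1/√(LC).
Step 2 — ω₀ = 1/√(0.0396·5.25e-08) = 2.193e+04 rad/s.
Step 3 — f₀ = ω₀/(2π) = 3491 Hz.
Step 4 — Series Q: Q = ω₀L/R = 2.193e+04·0.0396/24.9 = 34.88.

(a) f₀ = 3491 Hz  (b) Q = 34.88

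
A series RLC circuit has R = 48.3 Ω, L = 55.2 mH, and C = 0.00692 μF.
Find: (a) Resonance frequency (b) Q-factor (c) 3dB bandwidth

Step 1 — Resonance condition Im(Z)=0 gives ω₀ = 1/√(LC).
Step 2 — ω₀ = 1/√(0.0552·6.92e-09) = 5.117e+04 rad/s.
Step 3 — f₀ = ω₀/(2π) = 8143 Hz.
Step 4 — Series Q: Q = ω₀L/R = 5.117e+04·0.0552/48.3 = 58.47.
Step 5 — 3dB bandwidth: Δω = ω₀/Q = 875 rad/s; BW = Δω/(2π) = 139.3 Hz.

(a) f₀ = 8143 Hz  (b) Q = 58.47  (c) BW = 139.3 Hz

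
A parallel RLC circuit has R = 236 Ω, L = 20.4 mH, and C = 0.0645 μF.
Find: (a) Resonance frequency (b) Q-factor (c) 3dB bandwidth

Step 1 — Resonance: ω₀ = 1/√(LC) = 1/√(0.0204·6.45e-08) = 2.757e+04 rad/s.
Step 2 — f₀ = ω₀/(2π) = 4388 Hz.
Step 3 — Parallel Q: Q = R/(ω₀L) = 236/(2.757e+04·0.0204) = 0.4196.
Step 4 — Bandwidth: Δω = ω₀/Q = 6.569e+04 rad/s; BW = Δω/(2π) = 1.046e+04 Hz.

(a) f₀ = 4388 Hz  (b) Q = 0.4196  (c) BW = 1.046e+04 Hz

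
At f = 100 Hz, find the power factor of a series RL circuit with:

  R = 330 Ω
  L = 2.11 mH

Step 1 — Angular frequency: ω = 2π·f = 2π·100 = 628.3 rad/s.
Step 2 — Component impedances:
  R: Z = R = 330 Ω
  L: Z = jωL = j·628.3·0.00211 = 0 + j1.326 Ω
Step 3 — Series combination: Z_total = R + L = 330 + j1.326 Ω = 330∠0.2° Ω.
Step 4 — Power factor: PF = cos(φ) = Re(Z)/|Z| = 330/330 = 1.
Step 5 — Type: Im(Z) = 1.326 ⇒ lagging (phase φ = 0.2°).

PF = 1 (lagging, φ = 0.2°)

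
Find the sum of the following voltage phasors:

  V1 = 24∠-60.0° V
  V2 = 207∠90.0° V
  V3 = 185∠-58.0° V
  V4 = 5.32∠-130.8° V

Step 1 — Convert each phasor to rectangular form:
  V1 = 24·(cos(-60.0°) + j·sin(-60.0°)) = 12 - j20.78 V
  V2 = 207·(cos(90.0°) + j·sin(90.0°)) = 0 + j207 V
  V3 = 185·(cos(-58.0°) + j·sin(-58.0°)) = 98.04 - j156.9 V
  V4 = 5.32·(cos(-130.8°) + j·sin(-130.8°)) = -3.476 - j4.027 V
Step 2 — Sum components: V_total = 106.6 + j25.3 V.
Step 3 — Convert to polar: |V_total| = 109.5 V, ∠V_total = 13.4°.

V_total = 109.5∠13.4° V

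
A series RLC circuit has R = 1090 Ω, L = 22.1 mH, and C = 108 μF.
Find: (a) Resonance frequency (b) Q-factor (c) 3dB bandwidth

Step 1 — Resonance: ω₀ = 1/√(LC) = 1/√(0.0221·0.000108) = 647.3 rad/s.
Step 2 — f₀ = ω₀/(2π) = 103 Hz.
Step 3 — Series Q: Q = ω₀L/R = 647.3·0.0221/1090 = 0.01312.
Step 4 — Bandwidth: Δω = ω₀/Q = 4.932e+04 rad/s; BW = Δω/(2π) = 7850 Hz.

(a) f₀ = 103 Hz  (b) Q = 0.01312  (c) BW = 7850 Hz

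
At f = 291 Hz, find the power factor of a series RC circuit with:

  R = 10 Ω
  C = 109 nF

Step 1 — Angular frequency: ω = 2π·f = 2π·291 = 1828 rad/s.
Step 2 — Component impedances:
  R: Z = R = 10 Ω
  C: Z = 1/(jωC) = -j/(ω·C) = 0 - j5018 Ω
Step 3 — Series combination: Z_total = R + C = 10 - j5018 Ω = 5018∠-89.9° Ω.
Step 4 — Power factor: PF = cos(φ) = Re(Z)/|Z| = 10/5018 = 0.001993.
Step 5 — Type: Im(Z) = -5018 ⇒ leading (phase φ = -89.9°).

PF = 0.001993 (leading, φ = -89.9°)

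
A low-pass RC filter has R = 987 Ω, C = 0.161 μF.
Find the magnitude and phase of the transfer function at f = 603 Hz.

Step 1 — Angular frequency: ω = 2π·603 = 3789 rad/s.
Step 2 — Transfer function: H(jω) = 1/(1 + jωRC).
Step 3 — Denominator: 1 + jωRC = 1 + j·3789·987·1.61e-07 = 1 + j0.6021.
Step 4 — H = 0.734 - j0.4419.
Step 5 — Magnitude: |H| = 0.8567 (-1.3 dB); phase: φ = -31.1°.

|H| = 0.8567 (-1.3 dB), φ = -31.1°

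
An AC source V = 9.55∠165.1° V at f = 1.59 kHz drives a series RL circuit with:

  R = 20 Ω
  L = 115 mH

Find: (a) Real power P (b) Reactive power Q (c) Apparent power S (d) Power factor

Step 1 — Angular frequency: ω = 2π·f = 2π·1590 = 9990 rad/s.
Step 2 — Component impedances:
  R: Z = R = 20 Ω
  L: Z = jωL = j·9990·0.115 = 0 + j1149 Ω
Step 3 — Series combination: Z_total = R + L = 20 + j1149 Ω = 1149∠89.0° Ω.
Step 4 — Source phasor: V = 9.55∠165.1° V = -9.229 + j2.456 V.
Step 5 — Current: I = V / Z = 0.001997 + j0.008068 A = 0.008311∠76.1° A.
Step 6 — Complex power: S = V·I* = 0.001382 + j0.07936 VA.
Step 7 — Real power: P = Re(S) = 0.001382 W.
Step 8 — Reactive power: Q = Im(S) = 0.07936 VAR.
Step 9 — Apparent power: |S| = 0.07937 VA.
Step 10 — Power factor: PF = P/|S| = 0.01741 (lagging).

(a) P = 0.001382 W  (b) Q = 0.07936 VAR  (c) S = 0.07937 VA  (d) PF = 0.01741 (lagging)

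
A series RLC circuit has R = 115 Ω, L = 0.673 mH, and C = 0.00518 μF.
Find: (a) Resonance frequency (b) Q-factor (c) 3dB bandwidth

Step 1 — Resonance: ω₀ = 1/√(LC) = 1/√(0.000673·5.18e-09) = 5.356e+05 rad/s.
Step 2 — f₀ = ω₀/(2π) = 8.524e+04 Hz.
Step 3 — Series Q: Q = ω₀L/R = 5.356e+05·0.000673/115 = 3.134.
Step 4 — Bandwidth: Δω = ω₀/Q = 1.709e+05 rad/s; BW = Δω/(2π) = 2.72e+04 Hz.

(a) f₀ = 8.524e+04 Hz  (b) Q = 3.134  (c) BW = 2.72e+04 Hz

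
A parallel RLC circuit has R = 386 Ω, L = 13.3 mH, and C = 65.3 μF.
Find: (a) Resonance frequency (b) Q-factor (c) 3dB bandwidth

Step 1 — Resonance: ω₀ = 1/√(LC) = 1/√(0.0133·6.53e-05) = 1073 rad/s.
Step 2 — f₀ = ω₀/(2π) = 170.8 Hz.
Step 3 — Parallel Q: Q = R/(ω₀L) = 386/(1073·0.0133) = 27.05.
Step 4 — Bandwidth: Δω = ω₀/Q = 39.67 rad/s; BW = Δω/(2π) = 6.314 Hz.

(a) f₀ = 170.8 Hz  (b) Q = 27.05  (c) BW = 6.314 Hz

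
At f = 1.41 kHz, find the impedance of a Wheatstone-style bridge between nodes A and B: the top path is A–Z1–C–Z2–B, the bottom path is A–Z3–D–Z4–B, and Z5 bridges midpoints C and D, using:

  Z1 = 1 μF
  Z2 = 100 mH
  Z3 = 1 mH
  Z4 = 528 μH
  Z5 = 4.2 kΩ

Step 1 — Angular frequency: ω = 2π·f = 2π·1410 = 8859 rad/s.
Step 2 — Component impedances:
  Z1: Z = 1/(jωC) = -j/(ω·C) = 0 - j112.9 Ω
  Z2: Z = jωL = j·8859·0.1 = 0 + j885.9 Ω
  Z3: Z = jωL = j·8859·0.001 = 0 + j8.859 Ω
  Z4: Z = jωL = j·8859·0.000528 = 0 + j4.678 Ω
  Z5: Z = R = 4200 Ω
Step 3 — Bridge requires nodal analysis (the Z5 bridge couples midpoints C and D, so the two paths cannot be reduced to a simple series/parallel combination). Setting node B to ground and injecting 1 A at node A, the 3-node admittance system at A, C, D solves to V_A = Z_AB = 0.02698 + j13.3 Ω = 13.3∠89.9° Ω.

Z = 0.02698 + j13.3 Ω = 13.3∠89.9° Ω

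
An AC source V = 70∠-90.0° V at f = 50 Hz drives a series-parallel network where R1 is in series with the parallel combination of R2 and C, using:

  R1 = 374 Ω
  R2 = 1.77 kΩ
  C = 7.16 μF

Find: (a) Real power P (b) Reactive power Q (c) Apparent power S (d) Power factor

Step 1 — Angular frequency: ω = 2π·f = 2π·50 = 314.2 rad/s.
Step 2 — Component impedances:
  R1: Z = R = 374 Ω
  R2: Z = R = 1770 Ω
  C: Z = 1/(jωC) = -j/(ω·C) = 0 - j444.6 Ω
Step 3 — Parallel branch: R2 || C = 1/(1/R2 + 1/C) = 105 - j418.2 Ω.
Step 4 — Series with R1: Z_total = R1 + (R2 || C) = 479 - j418.2 Ω = 635.9∠-41.1° Ω.
Step 5 — Source phasor: V = 70∠-90.0° V = 0 - j70 V.
Step 6 — Current: I = V / Z = 0.07239 - j0.08293 A = 0.1101∠-48.9° A.
Step 7 — Complex power: S = V·I* = 5.805 - j5.068 VA.
Step 8 — Real power: P = Re(S) = 5.805 W.
Step 9 — Reactive power: Q = Im(S) = -5.068 VAR.
Step 10 — Apparent power: |S| = 7.706 VA.
Step 11 — Power factor: PF = P/|S| = 0.7533 (leading).

(a) P = 5.805 W  (b) Q = -5.068 VAR  (c) S = 7.706 VA  (d) PF = 0.7533 (leading)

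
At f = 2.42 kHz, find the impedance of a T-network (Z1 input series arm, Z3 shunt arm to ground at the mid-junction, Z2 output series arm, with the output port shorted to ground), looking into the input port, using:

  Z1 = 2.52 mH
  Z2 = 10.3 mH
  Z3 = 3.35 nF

Step 1 — Angular frequency: ω = 2π·f = 2π·2420 = 1.521e+04 rad/s.
Step 2 — Component impedances:
  Z1: Z = jωL = j·1.521e+04·0.00252 = 0 + j38.32 Ω
  Z2: Z = jωL = j·1.521e+04·0.0103 = 0 + j156.6 Ω
  Z3: Z = 1/(jωC) = -j/(ω·C) = 0 - j1.963e+04 Ω
Step 3 — With the output port shorted to ground, the output series arm Z2 runs from the junction to ground; the shunt arm Z3 also runs from the junction to ground. They appear in parallel: Z3 || Z2 = 0 + j157.9 Ω.
Step 4 — Series with input arm Z1: Z_in = Z1 + (Z3 || Z2) = 0 + j196.2 Ω = 196.2∠90.0° Ω.

Z = 0 + j196.2 Ω = 196.2∠90.0° Ω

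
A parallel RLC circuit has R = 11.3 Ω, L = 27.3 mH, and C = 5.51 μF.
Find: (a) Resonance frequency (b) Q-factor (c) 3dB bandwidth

Step 1 — Resonance: ω₀ = 1/√(LC) = 1/√(0.0273·5.51e-06) = 2578 rad/s.
Step 2 — f₀ = ω₀/(2π) = 410.4 Hz.
Step 3 — Parallel Q: Q = R/(ω₀L) = 11.3/(2578·0.0273) = 0.1605.
Step 4 — Bandwidth: Δω = ω₀/Q = 1.606e+04 rad/s; BW = Δω/(2π) = 2556 Hz.

(a) f₀ = 410.4 Hz  (b) Q = 0.1605  (c) BW = 2556 Hz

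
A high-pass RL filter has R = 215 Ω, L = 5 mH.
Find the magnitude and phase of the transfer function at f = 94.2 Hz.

Step 1 — Angular frequency: ω = 2π·94.2 = 591.9 rad/s.
Step 2 — Transfer function: H(jω) = jωL/(R + jωL).
Step 3 — Numerator jωL = j·2.959; denominator R + jωL = 215 + j2.959.
Step 4 — H = 0.0001894 + j0.01376.
Step 5 — Magnitude: |H| = 0.01376 (-37.2 dB); phase: φ = 89.2°.

|H| = 0.01376 (-37.2 dB), φ = 89.2°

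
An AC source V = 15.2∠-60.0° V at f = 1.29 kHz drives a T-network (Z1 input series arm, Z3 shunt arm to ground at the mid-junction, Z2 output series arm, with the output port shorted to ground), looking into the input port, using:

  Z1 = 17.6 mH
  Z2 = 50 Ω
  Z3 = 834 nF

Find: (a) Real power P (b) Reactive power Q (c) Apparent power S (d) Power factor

Step 1 — Angular frequency: ω = 2π·f = 2π·1290 = 8105 rad/s.
Step 2 — Component impedances:
  Z1: Z = jωL = j·8105·0.0176 = 0 + j142.7 Ω
  Z2: Z = R = 50 Ω
  Z3: Z = 1/(jωC) = -j/(ω·C) = 0 - j147.9 Ω
Step 3 — With the output port shorted to ground, the output series arm Z2 runs from the junction to ground; the shunt arm Z3 also runs from the junction to ground. They appear in parallel: Z3 || Z2 = 44.87 - j15.17 Ω.
Step 4 — Series with input arm Z1: Z_in = Z1 + (Z3 || Z2) = 44.87 + j127.5 Ω = 135.2∠70.6° Ω.
Step 5 — Source phasor: V = 15.2∠-60.0° V = 7.6 - j13.16 V.
Step 6 — Current: I = V / Z = -0.0732 - j0.08538 A = 0.1125∠-130.6° A.
Step 7 — Complex power: S = V·I* = 0.5676 + j1.612 VA.
Step 8 — Real power: P = Re(S) = 0.5676 W.
Step 9 — Reactive power: Q = Im(S) = 1.612 VAR.
Step 10 — Apparent power: |S| = 1.709 VA.
Step 11 — Power factor: PF = P/|S| = 0.332 (lagging).

(a) P = 0.5676 W  (b) Q = 1.612 VAR  (c) S = 1.709 VA  (d) PF = 0.332 (lagging)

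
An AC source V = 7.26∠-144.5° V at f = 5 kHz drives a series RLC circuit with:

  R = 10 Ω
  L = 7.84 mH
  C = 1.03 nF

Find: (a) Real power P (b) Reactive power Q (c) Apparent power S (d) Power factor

Step 1 — Angular frequency: ω = 2π·f = 2π·5000 = 3.142e+04 rad/s.
Step 2 — Component impedances:
  R: Z = R = 10 Ω
  L: Z = jωL = j·3.142e+04·0.00784 = 0 + j246.3 Ω
  C: Z = 1/(jωC) = -j/(ω·C) = 0 - j3.09e+04 Ω
Step 3 — Series combination: Z_total = R + L + C = 10 - j3.066e+04 Ω = 3.066e+04∠-90.0° Ω.
Step 4 — Source phasor: V = 7.26∠-144.5° V = -5.91 - j4.216 V.
Step 5 — Current: I = V / Z = 0.0001375 - j0.0001928 A = 0.0002368∠-54.5° A.
Step 6 — Complex power: S = V·I* = 5.608e-07 - j0.001719 VA.
Step 7 — Real power: P = Re(S) = 5.608e-07 W.
Step 8 — Reactive power: Q = Im(S) = -0.001719 VAR.
Step 9 — Apparent power: |S| = 0.001719 VA.
Step 10 — Power factor: PF = P/|S| = 0.0003262 (leading).

(a) P = 5.608e-07 W  (b) Q = -0.001719 VAR  (c) S = 0.001719 VA  (d) PF = 0.0003262 (leading)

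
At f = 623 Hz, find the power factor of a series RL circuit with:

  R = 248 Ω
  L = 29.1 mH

Step 1 — Angular frequency: ω = 2π·f = 2π·623 = 3914 rad/s.
Step 2 — Component impedances:
  R: Z = R = 248 Ω
  L: Z = jωL = j·3914·0.0291 = 0 + j113.9 Ω
Step 3 — Series combination: Z_total = R + L = 248 + j113.9 Ω = 272.9∠24.7° Ω.
Step 4 — Power factor: PF = cos(φ) = Re(Z)/|Z| = 248/272.91 = 0.9087.
Step 5 — Type: Im(Z) = 113.9 ⇒ lagging (phase φ = 24.7°).

PF = 0.9087 (lagging, φ = 24.7°)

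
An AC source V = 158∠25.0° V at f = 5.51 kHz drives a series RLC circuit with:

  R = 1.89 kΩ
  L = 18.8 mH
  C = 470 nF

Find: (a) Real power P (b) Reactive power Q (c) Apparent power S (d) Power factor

Step 1 — Angular frequency: ω = 2π·f = 2π·5510 = 3.462e+04 rad/s.
Step 2 — Component impedances:
  R: Z = R = 1890 Ω
  L: Z = jωL = j·3.462e+04·0.0188 = 0 + j650.9 Ω
  C: Z = 1/(jωC) = -j/(ω·C) = 0 - j61.46 Ω
Step 3 — Series combination: Z_total = R + L + C = 1890 + j589.4 Ω = 1980∠17.3° Ω.
Step 4 — Source phasor: V = 158∠25.0° V = 143.2 + j66.77 V.
Step 5 — Current: I = V / Z = 0.07909 + j0.01066 A = 0.07981∠7.7° A.
Step 6 — Complex power: S = V·I* = 12.04 + j3.754 VA.
Step 7 — Real power: P = Re(S) = 12.04 W.
Step 8 — Reactive power: Q = Im(S) = 3.754 VAR.
Step 9 — Apparent power: |S| = 12.61 VA.
Step 10 — Power factor: PF = P/|S| = 0.9547 (lagging).

(a) P = 12.04 W  (b) Q = 3.754 VAR  (c) S = 12.61 VA  (d) PF = 0.9547 (lagging)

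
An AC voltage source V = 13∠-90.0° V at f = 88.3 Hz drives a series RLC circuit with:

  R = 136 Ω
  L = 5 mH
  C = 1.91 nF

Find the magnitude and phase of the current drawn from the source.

Step 1 — Angular frequency: ω = 2π·f = 2π·88.3 = 554.8 rad/s.
Step 2 — Component impedances:
  R: Z = R = 136 Ω
  L: Z = jωL = j·554.8·0.005 = 0 + j2.774 Ω
  C: Z = 1/(jωC) = -j/(ω·C) = 0 - j9.437e+05 Ω
Step 3 — Series combination: Z_total = R + L + C = 136 - j9.437e+05 Ω = 9.437e+05∠-90.0° Ω.
Step 4 — Source phasor: V = 13∠-90.0° V = 0 - j13 V.
Step 5 — Ohm's law: I = V / Z_total = (0 - j13) / (136 - j9.437e+05) = 1.378e-05 - j1.985e-09 A.
Step 6 — Convert to polar: |I| = 1.378e-05 A, ∠I = -0.0°.

I = 1.378e-05∠-0.0° A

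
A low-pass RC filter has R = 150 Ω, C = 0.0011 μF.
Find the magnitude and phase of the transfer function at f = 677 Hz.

Step 1 — Angular frequency: ω = 2π·677 = 4254 rad/s.
Step 2 — Transfer function: H(jω) = 1/(1 + jωRC).
Step 3 — Denominator: 1 + jωRC = 1 + j·4254·150·1.1e-09 = 1 + j0.0007019.
Step 4 — H = 1 - j0.0007019.
Step 5 — Magnitude: |H| = 1 (-0.0 dB); phase: φ = -0.0°.

|H| = 1 (-0.0 dB), φ = -0.0°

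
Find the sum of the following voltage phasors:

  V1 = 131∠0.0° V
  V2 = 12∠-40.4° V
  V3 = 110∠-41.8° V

Step 1 — Convert each phasor to rectangular form:
  V1 = 131·(cos(0.0°) + j·sin(0.0°)) = 131 V
  V2 = 12·(cos(-40.4°) + j·sin(-40.4°)) = 9.138 - j7.777 V
  V3 = 110·(cos(-41.8°) + j·sin(-41.8°)) = 82 - j73.32 V
Step 2 — Sum components: V_total = 222.1 - j81.1 V.
Step 3 — Convert to polar: |V_total| = 236.5 V, ∠V_total = -20.1°.

V_total = 236.5∠-20.1° V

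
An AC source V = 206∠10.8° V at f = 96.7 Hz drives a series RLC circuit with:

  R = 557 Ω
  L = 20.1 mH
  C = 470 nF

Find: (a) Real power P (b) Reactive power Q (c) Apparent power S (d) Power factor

Step 1 — Angular frequency: ω = 2π·f = 2π·96.7 = 607.6 rad/s.
Step 2 — Component impedances:
  R: Z = R = 557 Ω
  L: Z = jωL = j·607.6·0.0201 = 0 + j12.21 Ω
  C: Z = 1/(jωC) = -j/(ω·C) = 0 - j3502 Ω
Step 3 — Series combination: Z_total = R + L + C = 557 - j3490 Ω = 3534∠-80.9° Ω.
Step 4 — Source phasor: V = 206∠10.8° V = 202.4 + j38.6 V.
Step 5 — Current: I = V / Z = -0.001761 + j0.05827 A = 0.05829∠91.7° A.
Step 6 — Complex power: S = V·I* = 1.893 - j11.86 VA.
Step 7 — Real power: P = Re(S) = 1.893 W.
Step 8 — Reactive power: Q = Im(S) = -11.86 VAR.
Step 9 — Apparent power: |S| = 12.01 VA.
Step 10 — Power factor: PF = P/|S| = 0.1576 (leading).

(a) P = 1.893 W  (b) Q = -11.86 VAR  (c) S = 12.01 VA  (d) PF = 0.1576 (leading)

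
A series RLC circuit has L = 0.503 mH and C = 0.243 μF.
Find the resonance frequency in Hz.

Step 1 — Resonance condition Im(Z)=0 gives ω₀ = 1/√(LC).
Step 2 — ω₀ = 1/√(0.000503·2.43e-07) = 9.045e+04 rad/s.
Step 3 — f₀ = ω₀/(2π) = 1.44e+04 Hz.

f₀ = 1.44e+04 Hz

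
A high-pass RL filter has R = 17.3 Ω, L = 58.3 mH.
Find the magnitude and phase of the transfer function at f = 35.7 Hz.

Step 1 — Angular frequency: ω = 2π·35.7 = 224.3 rad/s.
Step 2 — Transfer function: H(jω) = jωL/(R + jωL).
Step 3 — Numerator jωL = j·13.08; denominator R + jωL = 17.3 + j13.08.
Step 4 — H = 0.3636 + j0.481.
Step 5 — Magnitude: |H| = 0.603 (-4.4 dB); phase: φ = 52.9°.

|H| = 0.603 (-4.4 dB), φ = 52.9°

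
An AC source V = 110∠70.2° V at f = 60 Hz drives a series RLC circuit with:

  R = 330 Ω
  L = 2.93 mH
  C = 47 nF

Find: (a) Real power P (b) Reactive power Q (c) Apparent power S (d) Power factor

Step 1 — Angular frequency: ω = 2π·f = 2π·60 = 377 rad/s.
Step 2 — Component impedances:
  R: Z = R = 330 Ω
  L: Z = jωL = j·377·0.00293 = 0 + j1.105 Ω
  C: Z = 1/(jωC) = -j/(ω·C) = 0 - j5.644e+04 Ω
Step 3 — Series combination: Z_total = R + L + C = 330 - j5.644e+04 Ω = 5.644e+04∠-89.7° Ω.
Step 4 — Source phasor: V = 110∠70.2° V = 37.26 + j103.5 V.
Step 5 — Current: I = V / Z = -0.00183 + j0.0006709 A = 0.001949∠159.9° A.
Step 6 — Complex power: S = V·I* = 0.001254 - j0.2144 VA.
Step 7 — Real power: P = Re(S) = 0.001254 W.
Step 8 — Reactive power: Q = Im(S) = -0.2144 VAR.
Step 9 — Apparent power: |S| = 0.2144 VA.
Step 10 — Power factor: PF = P/|S| = 0.005847 (leading).

(a) P = 0.001254 W  (b) Q = -0.2144 VAR  (c) S = 0.2144 VA  (d) PF = 0.005847 (leading)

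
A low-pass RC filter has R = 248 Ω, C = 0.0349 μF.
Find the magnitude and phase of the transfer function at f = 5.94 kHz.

Step 1 — Angular frequency: ω = 2π·5940 = 3.732e+04 rad/s.
Step 2 — Transfer function: H(jω) = 1/(1 + jωRC).
Step 3 — Denominator: 1 + jωRC = 1 + j·3.732e+04·248·3.49e-08 = 1 + j0.323.
Step 4 — H = 0.9055 - j0.2925.
Step 5 — Magnitude: |H| = 0.9516 (-0.4 dB); phase: φ = -17.9°.

|H| = 0.9516 (-0.4 dB), φ = -17.9°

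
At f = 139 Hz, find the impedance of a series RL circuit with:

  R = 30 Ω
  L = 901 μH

Step 1 — Angular frequency: ω = 2π·f = 2π·139 = 873.4 rad/s.
Step 2 — Component impedances:
  R: Z = R = 30 Ω
  L: Z = jωL = j·873.4·0.000901 = 0 + j0.7869 Ω
Step 3 — Series combination: Z_total = R + L = 30 + j0.7869 Ω = 30.01∠1.5° Ω.

Z = 30 + j0.7869 Ω = 30.01∠1.5° Ω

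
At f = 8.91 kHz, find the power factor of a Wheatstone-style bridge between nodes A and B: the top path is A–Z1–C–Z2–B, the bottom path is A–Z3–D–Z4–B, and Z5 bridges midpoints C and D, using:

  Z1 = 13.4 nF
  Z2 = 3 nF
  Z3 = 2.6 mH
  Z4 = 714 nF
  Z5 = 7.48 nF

Step 1 — Angular frequency: ω = 2π·f = 2π·8910 = 5.598e+04 rad/s.
Step 2 — Component impedances:
  Z1: Z = 1/(jωC) = -j/(ω·C) = 0 - j1333 Ω
  Z2: Z = 1/(jωC) = -j/(ω·C) = 0 - j5954 Ω
  Z3: Z = jωL = j·5.598e+04·0.0026 = 0 + j145.6 Ω
  Z4: Z = 1/(jωC) = -j/(ω·C) = 0 - j25.02 Ω
  Z5: Z = 1/(jωC) = -j/(ω·C) = 0 - j2388 Ω
Step 3 — Bridge requires nodal analysis (the Z5 bridge couples midpoints C and D, so the two paths cannot be reduced to a simple series/parallel combination). Setting node B to ground and injecting 1 A at node A, the 3-node admittance system at A, C, D solves to V_A = Z_AB = 0 + j127.2 Ω = 127.2∠90.0° Ω.
Step 4 — Power factor: PF = cos(φ) = Re(Z)/|Z| = 0/127.2 = 0.
Step 5 — Type: Im(Z) = 127.2 ⇒ lagging (phase φ = 90.0°).

PF = 0 (lagging, φ = 90.0°)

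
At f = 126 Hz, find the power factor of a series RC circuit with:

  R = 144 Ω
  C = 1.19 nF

Step 1 — Angular frequency: ω = 2π·f = 2π·126 = 791.7 rad/s.
Step 2 — Component impedances:
  R: Z = R = 144 Ω
  C: Z = 1/(jωC) = -j/(ω·C) = 0 - j1.061e+06 Ω
Step 3 — Series combination: Z_total = R + C = 144 - j1.061e+06 Ω = 1.061e+06∠-90.0° Ω.
Step 4 — Power factor: PF = cos(φ) = Re(Z)/|Z| = 144/1.061e+06 = 0.0001357.
Step 5 — Type: Im(Z) = -1.061e+06 ⇒ leading (phase φ = -90.0°).

PF = 0.0001357 (leading, φ = -90.0°)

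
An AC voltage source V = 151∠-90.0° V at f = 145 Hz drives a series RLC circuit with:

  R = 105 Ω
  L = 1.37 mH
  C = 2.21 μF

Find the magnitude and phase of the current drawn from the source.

Step 1 — Angular frequency: ω = 2π·f = 2π·145 = 911.1 rad/s.
Step 2 — Component impedances:
  R: Z = R = 105 Ω
  L: Z = jωL = j·911.1·0.00137 = 0 + j1.248 Ω
  C: Z = 1/(jωC) = -j/(ω·C) = 0 - j496.7 Ω
Step 3 — Series combination: Z_total = R + L + C = 105 - j495.4 Ω = 506.4∠-78.0° Ω.
Step 4 — Source phasor: V = 151∠-90.0° V = 0 - j151 V.
Step 5 — Ohm's law: I = V / Z_total = (0 - j151) / (105 - j495.4) = 0.2917 - j0.06182 A.
Step 6 — Convert to polar: |I| = 0.2982 A, ∠I = -12.0°.

I = 0.2982∠-12.0° A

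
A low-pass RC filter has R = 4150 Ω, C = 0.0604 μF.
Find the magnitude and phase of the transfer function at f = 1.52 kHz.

Step 1 — Angular frequency: ω = 2π·1520 = 9550 rad/s.
Step 2 — Transfer function: H(jω) = 1/(1 + jωRC).
Step 3 — Denominator: 1 + jωRC = 1 + j·9550·4150·6.04e-08 = 1 + j2.394.
Step 4 — H = 0.1486 - j0.3557.
Step 5 — Magnitude: |H| = 0.3854 (-8.3 dB); phase: φ = -67.3°.

|H| = 0.3854 (-8.3 dB), φ = -67.3°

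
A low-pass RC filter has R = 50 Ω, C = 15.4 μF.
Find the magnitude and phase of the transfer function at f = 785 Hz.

Step 1 — Angular frequency: ω = 2π·785 = 4932 rad/s.
Step 2 — Transfer function: H(jω) = 1/(1 + jωRC).
Step 3 — Denominator: 1 + jωRC = 1 + j·4932·50·1.54e-05 = 1 + j3.798.
Step 4 — H = 0.06483 - j0.2462.
Step 5 — Magnitude: |H| = 0.2546 (-11.9 dB); phase: φ = -75.2°.

|H| = 0.2546 (-11.9 dB), φ = -75.2°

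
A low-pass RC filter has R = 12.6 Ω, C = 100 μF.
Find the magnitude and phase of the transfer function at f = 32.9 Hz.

Step 1 — Angular frequency: ω = 2π·32.9 = 206.7 rad/s.
Step 2 — Transfer function: H(jω) = 1/(1 + jωRC).
Step 3 — Denominator: 1 + jωRC = 1 + j·206.7·12.6·0.0001 = 1 + j0.2605.
Step 4 — H = 0.9365 - j0.2439.
Step 5 — Magnitude: |H| = 0.9677 (-0.3 dB); phase: φ = -14.6°.

|H| = 0.9677 (-0.3 dB), φ = -14.6°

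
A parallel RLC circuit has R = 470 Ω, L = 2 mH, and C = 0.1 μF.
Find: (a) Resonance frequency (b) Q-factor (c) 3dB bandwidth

Step 1 — Resonance: ω₀ = 1/√(LC) = 1/√(0.002·1e-07) = 7.071e+04 rad/s.
Step 2 — f₀ = ω₀/(2π) = 1.125e+04 Hz.
Step 3 — Parallel Q: Q = R/(ω₀L) = 470/(7.071e+04·0.002) = 3.323.
Step 4 — Bandwidth: Δω = ω₀/Q = 2.128e+04 rad/s; BW = Δω/(2π) = 3386 Hz.

(a) f₀ = 1.125e+04 Hz  (b) Q = 3.323  (c) BW = 3386 Hz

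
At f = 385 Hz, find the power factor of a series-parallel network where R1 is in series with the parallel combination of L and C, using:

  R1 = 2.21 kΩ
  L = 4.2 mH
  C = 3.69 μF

Step 1 — Angular frequency: ω = 2π·f = 2π·385 = 2419 rad/s.
Step 2 — Component impedances:
  R1: Z = R = 2210 Ω
  L: Z = jωL = j·2419·0.0042 = 0 + j10.16 Ω
  C: Z = 1/(jωC) = -j/(ω·C) = 0 - j112 Ω
Step 3 — Parallel branch: L || C = 1/(1/L + 1/C) = 0 + j11.17 Ω.
Step 4 — Series with R1: Z_total = R1 + (L || C) = 2210 + j11.17 Ω = 2210∠0.3° Ω.
Step 5 — Power factor: PF = cos(φ) = Re(Z)/|Z| = 2210/2210 = 1.
Step 6 — Type: Im(Z) = 11.17 ⇒ lagging (phase φ = 0.3°).

PF = 1 (lagging, φ = 0.3°)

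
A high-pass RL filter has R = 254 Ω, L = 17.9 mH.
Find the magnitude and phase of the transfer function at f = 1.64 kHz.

Step 1 — Angular frequency: ω = 2π·1640 = 1.03e+04 rad/s.
Step 2 — Transfer function: H(jω) = jωL/(R + jωL).
Step 3 — Numerator jωL = j·184.4; denominator R + jωL = 254 + j184.4.
Step 4 — H = 0.3453 + j0.4755.
Step 5 — Magnitude: |H| = 0.5876 (-4.6 dB); phase: φ = 54.0°.

|H| = 0.5876 (-4.6 dB), φ = 54.0°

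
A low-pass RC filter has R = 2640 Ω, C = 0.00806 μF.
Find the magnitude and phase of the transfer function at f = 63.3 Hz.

Step 1 — Angular frequency: ω = 2π·63.3 = 397.7 rad/s.
Step 2 — Transfer function: H(jω) = 1/(1 + jωRC).
Step 3 — Denominator: 1 + jωRC = 1 + j·397.7·2640·8.06e-09 = 1 + j0.008463.
Step 4 — H = 0.9999 - j0.008462.
Step 5 — Magnitude: |H| = 1 (-0.0 dB); phase: φ = -0.5°.

|H| = 1 (-0.0 dB), φ = -0.5°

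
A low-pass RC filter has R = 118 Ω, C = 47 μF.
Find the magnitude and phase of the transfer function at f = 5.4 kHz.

Step 1 — Angular frequency: ω = 2π·5400 = 3.393e+04 rad/s.
Step 2 — Transfer function: H(jω) = 1/(1 + jωRC).
Step 3 — Denominator: 1 + jωRC = 1 + j·3.393e+04·118·4.7e-05 = 1 + j188.2.
Step 4 — H = 2.824e-05 - j0.005314.
Step 5 — Magnitude: |H| = 0.005314 (-45.5 dB); phase: φ = -89.7°.

|H| = 0.005314 (-45.5 dB), φ = -89.7°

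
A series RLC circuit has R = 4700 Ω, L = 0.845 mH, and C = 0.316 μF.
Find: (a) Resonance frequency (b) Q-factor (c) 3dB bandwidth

Step 1 — Resonance: ω₀ = 1/√(LC) = 1/√(0.000845·3.16e-07) = 6.12e+04 rad/s.
Step 2 — f₀ = ω₀/(2π) = 9740 Hz.
Step 3 — Series Q: Q = ω₀L/R = 6.12e+04·0.000845/4700 = 0.011.
Step 4 — Bandwidth: Δω = ω₀/Q = 5.562e+06 rad/s; BW = Δω/(2π) = 8.852e+05 Hz.

(a) f₀ = 9740 Hz  (b) Q = 0.011  (c) BW = 8.852e+05 Hz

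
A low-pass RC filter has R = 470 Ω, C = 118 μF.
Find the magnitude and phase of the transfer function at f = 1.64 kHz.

Step 1 — Angular frequency: ω = 2π·1640 = 1.03e+04 rad/s.
Step 2 — Transfer function: H(jω) = 1/(1 + jωRC).
Step 3 — Denominator: 1 + jωRC = 1 + j·1.03e+04·470·0.000118 = 1 + j571.5.
Step 4 — H = 3.062e-06 - j0.00175.
Step 5 — Magnitude: |H| = 0.00175 (-55.1 dB); phase: φ = -89.9°.

|H| = 0.00175 (-55.1 dB), φ = -89.9°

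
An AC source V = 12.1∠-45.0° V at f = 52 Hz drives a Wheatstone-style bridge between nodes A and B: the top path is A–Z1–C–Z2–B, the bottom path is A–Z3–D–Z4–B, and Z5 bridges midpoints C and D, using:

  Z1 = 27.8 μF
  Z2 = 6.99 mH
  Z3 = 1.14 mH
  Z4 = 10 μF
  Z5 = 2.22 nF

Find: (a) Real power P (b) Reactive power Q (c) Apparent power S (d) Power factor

Step 1 — Angular frequency: ω = 2π·f = 2π·52 = 326.7 rad/s.
Step 2 — Component impedances:
  Z1: Z = 1/(jωC) = -j/(ω·C) = 0 - j110.1 Ω
  Z2: Z = jωL = j·326.7·0.00699 = 0 + j2.284 Ω
  Z3: Z = jωL = j·326.7·0.00114 = 0 + j0.3725 Ω
  Z4: Z = 1/(jωC) = -j/(ω·C) = 0 - j306.1 Ω
  Z5: Z = 1/(jωC) = -j/(ω·C) = 0 - j1.379e+06 Ω
Step 3 — Bridge requires nodal analysis (the Z5 bridge couples midpoints C and D, so the two paths cannot be reduced to a simple series/parallel combination). Setting node B to ground and injecting 1 A at node A, the 3-node admittance system at A, C, D solves to V_A = Z_AB = 0 - j79.7 Ω = 79.7∠-90.0° Ω.
Step 4 — Source phasor: V = 12.1∠-45.0° V = 8.556 - j8.556 V.
Step 5 — Current: I = V / Z = 0.1074 + j0.1074 A = 0.1518∠45.0° A.
Step 6 — Complex power: S = V·I* = 0 - j1.837 VA.
Step 7 — Real power: P = Re(S) = 0 W.
Step 8 — Reactive power: Q = Im(S) = -1.837 VAR.
Step 9 — Apparent power: |S| = 1.837 VA.
Step 10 — Power factor: PF = P/|S| = 0 (leading).

(a) P = 0 W  (b) Q = -1.837 VAR  (c) S = 1.837 VA  (d) PF = 0 (leading)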